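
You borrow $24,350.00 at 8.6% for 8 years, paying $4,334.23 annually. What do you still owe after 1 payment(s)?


Formula: Balance = PV*(1+r)^k - PMT*((1+r)^k - 1)/r
Growth: (1 + 0.086)^1 = 1.086
Accumulated factor: ((1+r)^k - 1)/r = 1.0
Balance = $24,350.00 * 1.086 - $4,334.23 * 1.0
Balance = $22,109.87

$22,109.87


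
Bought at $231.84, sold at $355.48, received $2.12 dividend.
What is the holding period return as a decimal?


Formula: HPR = (P1 - P0 + D) / P0
Gain: $355.48 - $231.84 + $2.12 = $125.76
HPR = $125.76 / $231.84 = 0.5424

0.5424


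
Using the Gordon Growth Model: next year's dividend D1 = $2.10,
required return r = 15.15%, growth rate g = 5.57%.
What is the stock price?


Formula: P = D1 / (r - g)
Spread: r - g = 0.1515 - 0.0557 = 0.0958
Substituting: P = $2.10 / 0.0958
P = $21.92

$21.92


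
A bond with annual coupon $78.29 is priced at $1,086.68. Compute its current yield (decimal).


Formula: Current yield = annual coupon / price
Substituting: CY = $78.29 / $1,086.68
CY = 0.072045

0.072045


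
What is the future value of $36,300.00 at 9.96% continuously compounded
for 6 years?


Formula: FV = P * e^(r*t)
Exponent: r*t = 0.0996 * 6 = 0.5976
e^(0.5976) = 1.817751
FV = $36,300.00 * 1.817751 = $65,984.36

$65,984.36


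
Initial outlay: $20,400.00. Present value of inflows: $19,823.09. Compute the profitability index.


Formula: PI = PV(cash flows) / initial investment
Substituting: PI = $19,823.09 / $20,400.00
PI = 0.9717

0.9717


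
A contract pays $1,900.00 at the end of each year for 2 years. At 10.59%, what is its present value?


Formula: PV = PMT * (1 - (1+r)^(-n)) / r
Discount factor: (1 + 0.1059)^(-2) = 0.817652
Bracket: 1 - 0.817652 = 0.182348
PV = $1,900.00 * 0.182348 / 0.1059 = $3,271.60

$3,271.60


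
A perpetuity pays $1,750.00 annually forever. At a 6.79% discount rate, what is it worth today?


Formula: PV = C / r
Substituting: PV = $1,750.00 / 0.0679
PV = $25,773.20

$25,773.20


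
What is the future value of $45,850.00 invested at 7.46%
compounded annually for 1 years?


Formula: FV = P * (1 + r)^n
Substituting: FV = $45,850.00 * (1 + 0.0746)^1
Growth factor: (1.0746)^1 = 1.0746
FV = $45,850.00 * 1.0746 = $49,270.41

$49,270.41


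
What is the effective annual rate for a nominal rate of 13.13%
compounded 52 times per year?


Formula: EAR = (1 + r/m)^m - 1
Period rate: r/m = 0.1313 / 52 = 0.002525
Compounding: (1 + 0.002525)^52 = 1.140121
EAR = 1.140121 - 1 = 0.140121

0.140121


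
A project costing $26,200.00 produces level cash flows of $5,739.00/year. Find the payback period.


Formula: Payback = investment / annual cash flow
Substituting: Payback = $26,200.00 / $5,739.00
Payback = 4.5653 years

4.5653 years


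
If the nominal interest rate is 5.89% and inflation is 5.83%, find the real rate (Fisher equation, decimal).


Formula: (1 + r_real) = (1 + r_nom) / (1 + inflation)
Substituting: (1 + r_real) = 1.0589 / 1.0583
(1 + r_real) = 1.000567
r_real = 1.000567 - 1 = 0.000567

0.000567


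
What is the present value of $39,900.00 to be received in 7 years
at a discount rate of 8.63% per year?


Formula: PV = FV / (1 + r)^n
Substituting: PV = $39,900.00 / (1 + 0.0863)^7
Discount factor: (1.0863)^7 = 1.785042
PV = $39,900.00 / 1.785042 = $22,352.41

$22,352.41


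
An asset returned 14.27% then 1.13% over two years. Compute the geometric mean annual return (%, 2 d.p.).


Formula: Geometric mean = ((1+r1)*(1+r2))^(1/2) - 1
Product: (1 + 0.1427) * (1 + 0.0113) = 1.1427 * 1.0113 = 1.155613
Square root: 1.155613^0.5 = 1.074994
Geometric mean = 1.074994 - 1 = 0.074994
As percentage: 7.50%

7.50%


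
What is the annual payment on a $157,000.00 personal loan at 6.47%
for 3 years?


Formula: PMT = PV * r / (1 - (1+r)^(-n))
Denominator: 1 - (1 + 0.0647)^(-3) = 0.171451
Numerator: $157,000.00 * 0.0647 = 10157.9
PMT = 10157.9 / 0.171451 = $59,246.69

$59,246.69


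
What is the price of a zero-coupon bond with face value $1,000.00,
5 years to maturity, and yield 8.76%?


Formula: Price = FV / (1 + r)^n
Substituting: Price = $1,000.00 / (1 + 0.0876)^5
Discount factor: (1.0876)^5 = 1.521759
Price = $1,000.00 / 1.521759 = $657.13

$657.13


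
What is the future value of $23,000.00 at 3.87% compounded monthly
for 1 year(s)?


Formula: FV = P * (1 + r/m)^(m*t)
Period rate: r/m = 0.0387 / 12 = 0.003225
Total periods: m*t = 12 * 1 = 12
Growth factor: (1 + 0.003225)^12 = 1.039394
FV = $23,000.00 * 1.039394 = $23,906.06

$23,906.06


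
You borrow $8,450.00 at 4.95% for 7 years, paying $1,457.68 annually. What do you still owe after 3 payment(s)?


Formula: Balance = PV*(1+r)^k - PMT*((1+r)^k - 1)/r
Growth: (1 + 0.0495)^3 = 1.155972
Accumulated factor: ((1+r)^k - 1)/r = 3.15095
Balance = $8,450.00 * 1.155972 - $1,457.68 * 3.15095
Balance = $5,174.89

$5,174.89


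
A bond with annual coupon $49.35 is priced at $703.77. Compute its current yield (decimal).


Formula: Current yield = annual coupon / price
Substituting: CY = $49.35 / $703.77
CY = 0.070122

0.070122


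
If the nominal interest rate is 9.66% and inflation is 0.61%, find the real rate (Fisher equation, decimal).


Formula: (1 + r_real) = (1 + r_nom) / (1 + inflation)
Substituting: (1 + r_real) = 1.0966 / 1.0061
(1 + r_real) = 1.089951
r_real = 1.089951 - 1 = 0.089951

0.089951


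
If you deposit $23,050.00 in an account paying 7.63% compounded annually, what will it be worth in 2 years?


Formula: FV = P * (1 + r)^n
Substituting: FV = $23,050.00 * (1 + 0.0763)^2
Growth factor: (1.0763)^2 = 1.158422
FV = $23,050.00 * 1.158422 = $26,701.62

$26,701.62


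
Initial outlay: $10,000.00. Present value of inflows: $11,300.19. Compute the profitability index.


Formula: PI = PV(cash flows) / initial investment
Substituting: PI = $11,300.19 / $10,000.00
PI = 1.13

1.13


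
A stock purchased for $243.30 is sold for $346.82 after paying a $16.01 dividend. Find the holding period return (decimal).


Formula: HPR = (P1 - P0 + D) / P0
Gain: $346.82 - $243.30 + $16.01 = $119.53
HPR = $119.53 / $243.30 = 0.4913

0.4913


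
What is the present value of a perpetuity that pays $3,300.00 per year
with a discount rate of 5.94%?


Formula: PV = C / r
Substituting: PV = $3,300.00 / 0.0594
PV = $55,555.56

$55,555.56


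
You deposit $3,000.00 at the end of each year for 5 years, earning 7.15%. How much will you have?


Formula: FV = PMT * ((1+r)^n - 1) / r
Growth factor: (1 + 0.0715)^5 = 1.41241
Numerator: 1.41241 - 1 = 0.41241
FV = $3,000.00 * 0.41241 / 0.0715 = $17,303.93

$17,303.93


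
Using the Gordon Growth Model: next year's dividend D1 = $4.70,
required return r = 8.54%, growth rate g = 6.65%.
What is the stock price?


Formula: P = D1 / (r - g)
Spread: r - g = 0.0854 - 0.0665 = 0.0189
Substituting: P = $4.70 / 0.0189
P = $248.68

$248.68


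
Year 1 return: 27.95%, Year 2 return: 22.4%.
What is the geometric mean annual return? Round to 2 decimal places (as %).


Formula: Geometric mean = ((1+r1)*(1+r2))^(1/2) - 1
Product: (1 + 0.2795) * (1 + 0.224) = 1.2795 * 1.224 = 1.566108
Square root: 1.566108^0.5 = 1.251442
Geometric mean = 1.251442 - 1 = 0.251442
As percentage: 25.14%

25.14%


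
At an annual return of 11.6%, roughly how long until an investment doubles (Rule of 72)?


Formula: Years ≈ 72 / r
Substituting: Years ≈ 72 / 11.6
Years ≈ 6.2

6.2 years


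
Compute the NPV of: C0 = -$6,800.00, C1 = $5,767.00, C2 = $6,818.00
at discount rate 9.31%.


Formula: NPV = C0 + C1/(1+r) + C2/(1+r)^2
Discount C1: $5,767.00 / (1 + 0.0931) = $5,275.82
Discount C2: $6,818.00 / (1 + 0.0931)^2 = $5,706.07
NPV = -$6,800.00 + $5,275.82 + $5,706.07 = $4,181.89

$4,181.89


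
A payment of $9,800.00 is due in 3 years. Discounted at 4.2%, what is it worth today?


Formula: PV = FV / (1 + r)^n
Substituting: PV = $9,800.00 / (1 + 0.042)^3
Discount factor: (1.042)^3 = 1.131366
PV = $9,800.00 / 1.131366 = $8,662.09

$8,662.09


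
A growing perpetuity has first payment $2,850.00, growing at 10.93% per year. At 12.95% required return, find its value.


Formula: PV = C / (r - g)
Spread: r - g = 0.1295 - 0.1093 = 0.0202
Substituting: PV = $2,850.00 / 0.0202
PV = $141,089.11

$141,089.11


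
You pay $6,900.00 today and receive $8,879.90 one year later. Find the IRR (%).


Formula: IRR = C1/C0 - 1
Substituting: IRR = $8,879.90 / $6,900.00 - 1
Ratio: 1.286942 - 1 = 0.286942
IRR = 28.6942%

28.6942%


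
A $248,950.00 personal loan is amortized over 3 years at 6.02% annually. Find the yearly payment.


Formula: PMT = PV * r / (1 - (1+r)^(-n))
Denominator: 1 - (1 + 0.0602)^(-3) = 0.160856
Numerator: $248,950.00 * 0.0602 = 14986.79
PMT = 14986.79 / 0.160856 = $93,169.10

$93,169.10


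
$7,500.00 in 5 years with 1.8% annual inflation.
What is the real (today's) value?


Formula: Real value = nominal / (1 + inflation)^years
Price level: (1 + 0.018)^5 = 1.093299
Real value = $7,500.00 / 1.093299 = $6,859.97

$6,859.97


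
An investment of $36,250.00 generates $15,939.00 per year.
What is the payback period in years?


Formula: Payback = investment / annual cash flow
Substituting: Payback = $36,250.00 / $15,939.00
Payback = 2.2743 years

2.2743 years


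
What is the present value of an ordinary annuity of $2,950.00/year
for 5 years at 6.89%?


Formula: PV = PMT * (1 - (1+r)^(-n)) / r
Discount factor: (1 + 0.0689)^(-5) = 0.716662
Bracket: 1 - 0.716662 = 0.283338
PV = $2,950.00 * 0.283338 / 0.0689 = $12,131.29

$12,131.29


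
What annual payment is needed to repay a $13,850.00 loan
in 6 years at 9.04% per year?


Formula: PMT = PV * r / (1 - (1+r)^(-n))
Denominator: 1 - (1 + 0.0904)^(-6) = 0.405044
Numerator: $13,850.00 * 0.0904 = 1252.04
PMT = 1252.04 / 0.405044 = $3,091.12

$3,091.12


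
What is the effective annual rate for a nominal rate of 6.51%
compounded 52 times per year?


Formula: EAR = (1 + r/m)^m - 1
Period rate: r/m = 0.0651 / 52 = 0.001252
Compounding: (1 + 0.001252)^52 = 1.067222
EAR = 1.067222 - 1 = 0.067222

0.067222


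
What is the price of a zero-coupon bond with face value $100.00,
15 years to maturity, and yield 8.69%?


Formula: Price = FV / (1 + r)^n
Substituting: Price = $100.00 / (1 + 0.0869)^15
Discount factor: (1.0869)^15 = 3.490148
Price = $100.00 / 3.490148 = $28.65

$28.65


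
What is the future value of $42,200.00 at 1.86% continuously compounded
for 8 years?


Formula: FV = P * e^(r*t)
Exponent: r*t = 0.0186 * 8 = 0.1488
e^(0.1488) = 1.160441
FV = $42,200.00 * 1.160441 = $48,970.61

$48,970.61


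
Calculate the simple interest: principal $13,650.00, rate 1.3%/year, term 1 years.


Formula: I = P * r * t
Substituting: I = $13,650.00 * 0.013 * 1
Step: I = $13,650.00 * 0.013
I = $177.45

$177.45


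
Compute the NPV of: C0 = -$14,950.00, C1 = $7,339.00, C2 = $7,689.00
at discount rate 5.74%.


Formula: NPV = C0 + C1/(1+r) + C2/(1+r)^2
Discount C1: $7,339.00 / (1 + 0.0574) = $6,940.61
Discount C2: $7,689.00 / (1 + 0.0574)^2 = $6,876.88
NPV = -$14,950.00 + $6,940.61 + $6,876.88 = -$1,132.51

-$1,132.51


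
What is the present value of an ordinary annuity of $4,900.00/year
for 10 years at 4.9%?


Formula: PV = PMT * (1 - (1+r)^(-n)) / r
Discount factor: (1 + 0.049)^(-10) = 0.619791
Bracket: 1 - 0.619791 = 0.380209
PV = $4,900.00 * 0.380209 / 0.049 = $38,020.92

$38,020.92


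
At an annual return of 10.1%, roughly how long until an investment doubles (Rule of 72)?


Formula: Years ≈ 72 / r
Substituting: Years ≈ 72 / 10.1
Years ≈ 7.1

7.1 years


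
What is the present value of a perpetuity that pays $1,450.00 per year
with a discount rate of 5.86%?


Formula: PV = C / r
Substituting: PV = $1,450.00 / 0.0586
PV = $24,744.03

$24,744.03


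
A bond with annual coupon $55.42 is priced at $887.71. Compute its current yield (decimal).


Formula: Current yield = annual coupon / price
Substituting: CY = $55.42 / $887.71
CY = 0.06243

0.06243


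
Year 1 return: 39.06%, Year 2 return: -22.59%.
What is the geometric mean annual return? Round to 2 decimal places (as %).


Formula: Geometric mean = ((1+r1)*(1+r2))^(1/2) - 1
Product: (1 + 0.3906) * (1 + -0.2259) = 1.3906 * 0.7741 = 1.076463
Square root: 1.076463^0.5 = 1.037528
Geometric mean = 1.037528 - 1 = 0.037528
As percentage: 3.75%

3.75%


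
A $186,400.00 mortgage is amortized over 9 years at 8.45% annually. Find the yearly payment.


Formula: PMT = PV * r / (1 - (1+r)^(-n))
Denominator: 1 - (1 + 0.0845)^(-9) = 0.518125
Numerator: $186,400.00 * 0.0845 = 15750.8
PMT = 15750.8 / 0.518125 = $30,399.59

$30,399.59


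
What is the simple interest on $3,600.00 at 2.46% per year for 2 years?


Formula: I = P * r * t
Substituting: I = $3,600.00 * 0.0246 * 2
Step: I = $3,600.00 * 0.0492
I = $177.12

$177.12


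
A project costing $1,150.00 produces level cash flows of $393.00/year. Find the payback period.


Formula: Payback = investment / annual cash flow
Substituting: Payback = $1,150.00 / $393.00
Payback = 2.9262 years

2.9262 years


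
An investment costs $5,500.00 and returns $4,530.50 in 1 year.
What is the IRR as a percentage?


Formula: IRR = C1/C0 - 1
Substituting: IRR = $4,530.50 / $5,500.00 - 1
Ratio: 0.823727 - 1 = -0.176273
IRR = -17.6273%

-17.6273%


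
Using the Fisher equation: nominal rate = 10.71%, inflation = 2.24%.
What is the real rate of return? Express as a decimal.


Formula: (1 + r_real) = (1 + r_nom) / (1 + inflation)
Substituting: (1 + r_real) = 1.1071 / 1.0224
(1 + r_real) = 1.082844
r_real = 1.082844 - 1 = 0.082844

0.082844


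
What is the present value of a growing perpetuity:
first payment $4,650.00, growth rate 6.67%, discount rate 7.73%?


Formula: PV = C / (r - g)
Spread: r - g = 0.0773 - 0.0667 = 0.0106
Substituting: PV = $4,650.00 / 0.0106
PV = $438,679.25

$438,679.25


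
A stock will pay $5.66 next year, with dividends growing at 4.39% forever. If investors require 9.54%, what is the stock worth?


Formula: P = D1 / (r - g)
Spread: r - g = 0.0954 - 0.0439 = 0.0515
Substituting: P = $5.66 / 0.0515
P = $109.90

$109.90


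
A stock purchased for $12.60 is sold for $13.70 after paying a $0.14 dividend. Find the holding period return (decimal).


Formula: HPR = (P1 - P0 + D) / P0
Gain: $13.70 - $12.60 + $0.14 = $1.24
HPR = $1.24 / $12.60 = 0.0984

0.0984


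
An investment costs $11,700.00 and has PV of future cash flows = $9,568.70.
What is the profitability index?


Formula: PI = PV(cash flows) / initial investment
Substituting: PI = $9,568.70 / $11,700.00
PI = 0.8178

0.8178


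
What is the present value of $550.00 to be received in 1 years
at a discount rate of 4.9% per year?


Formula: PV = FV / (1 + r)^n
Substituting: PV = $550.00 / (1 + 0.049)^1
Discount factor: (1.049)^1 = 1.049
PV = $550.00 / 1.049 = $524.31

$524.31


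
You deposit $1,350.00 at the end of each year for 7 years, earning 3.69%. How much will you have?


Formula: FV = PMT * ((1+r)^n - 1) / r
Growth factor: (1 + 0.0369)^7 = 1.288719
Numerator: 1.288719 - 1 = 0.288719
FV = $1,350.00 * 0.288719 / 0.0369 = $10,562.88

$10,562.88


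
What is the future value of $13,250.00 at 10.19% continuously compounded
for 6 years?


Formula: FV = P * e^(r*t)
Exponent: r*t = 0.1019 * 6 = 0.6114
e^(0.6114) = 1.84301
FV = $13,250.00 * 1.84301 = $24,419.88

$24,419.88


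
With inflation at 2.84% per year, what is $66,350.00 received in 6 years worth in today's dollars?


Formula: Real value = nominal / (1 + inflation)^years
Price level: (1 + 0.0284)^6 = 1.182966
Real value = $66,350.00 / 1.182966 = $56,087.81

$56,087.81


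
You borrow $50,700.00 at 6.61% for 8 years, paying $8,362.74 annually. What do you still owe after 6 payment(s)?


Formula: Balance = PV*(1+r)^k - PMT*((1+r)^k - 1)/r
Growth: (1 + 0.0661)^6 = 1.468208
Accumulated factor: ((1+r)^k - 1)/r = 7.083332
Balance = $50,700.00 * 1.468208 - $8,362.74 * 7.083332
Balance = $15,202.09

$15,202.09


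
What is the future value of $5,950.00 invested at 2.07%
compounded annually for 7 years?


Formula: FV = P * (1 + r)^n
Substituting: FV = $5,950.00 * (1 + 0.0207)^7
Growth factor: (1.0207)^7 = 1.154215
FV = $5,950.00 * 1.154215 = $6,867.58

$6,867.58


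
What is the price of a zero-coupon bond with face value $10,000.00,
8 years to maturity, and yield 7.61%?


Formula: Price = FV / (1 + r)^n
Substituting: Price = $10,000.00 / (1 + 0.0761)^8
Discount factor: (1.0761)^8 = 1.79813
Price = $10,000.00 / 1.79813 = $5,561.33

$5,561.33


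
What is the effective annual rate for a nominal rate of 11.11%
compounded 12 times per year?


Formula: EAR = (1 + r/m)^m - 1
Period rate: r/m = 0.1111 / 12 = 0.009258
Compounding: (1 + 0.009258)^12 = 1.116936
EAR = 1.116936 - 1 = 0.116936

0.116936


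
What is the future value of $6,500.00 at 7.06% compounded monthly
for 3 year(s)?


Formula: FV = P * (1 + r/m)^(m*t)
Period rate: r/m = 0.0706 / 12 = 0.005883
Total periods: m*t = 12 * 3 = 36
Growth factor: (1 + 0.005883)^36 = 1.235134
FV = $6,500.00 * 1.235134 = $8,028.37

$8,028.37


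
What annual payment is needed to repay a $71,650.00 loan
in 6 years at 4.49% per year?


Formula: PMT = PV * r / (1 - (1+r)^(-n))
Denominator: 1 - (1 + 0.0449)^(-6) = 0.231663
Numerator: $71,650.00 * 0.0449 = 3217.085
PMT = 3217.085 / 0.231663 = $13,886.90

$13,886.90


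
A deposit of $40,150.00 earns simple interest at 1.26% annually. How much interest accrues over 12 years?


Formula: I = P * r * t
Substituting: I = $40,150.00 * 0.0126 * 12
Step: I = $40,150.00 * 0.1512
I = $6,070.68

$6,070.68


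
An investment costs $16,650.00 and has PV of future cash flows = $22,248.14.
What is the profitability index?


Formula: PI = PV(cash flows) / initial investment
Substituting: PI = $22,248.14 / $16,650.00
PI = 1.3362

1.3362


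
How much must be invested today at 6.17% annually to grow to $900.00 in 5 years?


Formula: PV = FV / (1 + r)^n
Substituting: PV = $900.00 / (1 + 0.0617)^5
Discount factor: (1.0617)^5 = 1.348991
PV = $900.00 / 1.348991 = $667.17

$667.17


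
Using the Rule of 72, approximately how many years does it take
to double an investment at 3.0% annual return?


Formula: Years ≈ 72 / r
Substituting: Years ≈ 72 / 3.0
Years ≈ 24.0

24.0 years


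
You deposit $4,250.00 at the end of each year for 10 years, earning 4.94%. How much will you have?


Formula: FV = PMT * ((1+r)^n - 1) / r
Growth factor: (1 + 0.0494)^10 = 1.619611
Numerator: 1.619611 - 1 = 0.619611
FV = $4,250.00 * 0.619611 / 0.0494 = $53,306.58

$53,306.58


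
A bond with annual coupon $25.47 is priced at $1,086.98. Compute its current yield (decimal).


Formula: Current yield = annual coupon / price
Substituting: CY = $25.47 / $1,086.98
CY = 0.023432

0.023432


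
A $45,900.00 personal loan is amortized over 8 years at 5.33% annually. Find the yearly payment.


Formula: PMT = PV * r / (1 - (1+r)^(-n))
Denominator: 1 - (1 + 0.0533)^(-8) = 0.33994
Numerator: $45,900.00 * 0.0533 = 2446.47
PMT = 2446.47 / 0.33994 = $7,196.77

$7,196.77


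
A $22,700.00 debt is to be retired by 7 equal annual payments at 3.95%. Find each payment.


Formula: PMT = PV * r / (1 - (1+r)^(-n))
Denominator: 1 - (1 + 0.0395)^(-7) = 0.23752
Numerator: $22,700.00 * 0.0395 = 896.65
PMT = 896.65 / 0.23752 = $3,775.05

$3,775.05


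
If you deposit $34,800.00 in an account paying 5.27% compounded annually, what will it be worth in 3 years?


Formula: FV = P * (1 + r)^n
Substituting: FV = $34,800.00 * (1 + 0.0527)^3
Growth factor: (1.0527)^3 = 1.166578
FV = $34,800.00 * 1.166578 = $40,596.92

$40,596.92


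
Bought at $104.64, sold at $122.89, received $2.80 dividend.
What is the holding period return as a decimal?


Formula: HPR = (P1 - P0 + D) / P0
Gain: $122.89 - $104.64 + $2.80 = $21.05
HPR = $21.05 / $104.64 = 0.2012

0.2012


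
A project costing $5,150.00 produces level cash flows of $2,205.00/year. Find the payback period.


Formula: Payback = investment / annual cash flow
Substituting: Payback = $5,150.00 / $2,205.00
Payback = 2.3356 years

2.3356 years


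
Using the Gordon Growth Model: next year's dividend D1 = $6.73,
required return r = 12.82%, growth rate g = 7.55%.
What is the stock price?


Formula: P = D1 / (r - g)
Spread: r - g = 0.1282 - 0.0755 = 0.0527
Substituting: P = $6.73 / 0.0527
P = $127.70

$127.70


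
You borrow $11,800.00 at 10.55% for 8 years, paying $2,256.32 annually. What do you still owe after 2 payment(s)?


Formula: Balance = PV*(1+r)^k - PMT*((1+r)^k - 1)/r
Growth: (1 + 0.1055)^2 = 1.22213
Accumulated factor: ((1+r)^k - 1)/r = 2.1055
Balance = $11,800.00 * 1.22213 - $2,256.32 * 2.1055
Balance = $9,670.46

$9,670.46


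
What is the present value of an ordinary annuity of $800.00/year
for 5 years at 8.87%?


Formula: PV = PMT * (1 - (1+r)^(-n)) / r
Discount factor: (1 + 0.0887)^(-5) = 0.653821
Bracket: 1 - 0.653821 = 0.346179
PV = $800.00 * 0.346179 / 0.0887 = $3,122.25

$3,122.25


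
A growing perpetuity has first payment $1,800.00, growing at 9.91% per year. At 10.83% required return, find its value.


Formula: PV = C / (r - g)
Spread: r - g = 0.1083 - 0.0991 = 0.0092
Substituting: PV = $1,800.00 / 0.0092
PV = $195,652.17

$195,652.17


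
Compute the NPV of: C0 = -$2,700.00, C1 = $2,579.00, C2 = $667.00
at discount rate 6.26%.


Formula: NPV = C0 + C1/(1+r) + C2/(1+r)^2
Discount C1: $2,579.00 / (1 + 0.0626) = $2,427.07
Discount C2: $667.00 / (1 + 0.0626)^2 = $590.73
NPV = -$2,700.00 + $2,427.07 + $590.73 = $317.79

$317.79


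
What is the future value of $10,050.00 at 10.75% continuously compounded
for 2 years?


Formula: FV = P * e^(r*t)
Exponent: r*t = 0.1075 * 2 = 0.215
e^(0.215) = 1.239862
FV = $10,050.00 * 1.239862 = $12,460.61

$12,460.61


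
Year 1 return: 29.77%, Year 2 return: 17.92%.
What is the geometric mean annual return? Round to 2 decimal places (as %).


Formula: Geometric mean = ((1+r1)*(1+r2))^(1/2) - 1
Product: (1 + 0.2977) * (1 + 0.1792) = 1.2977 * 1.1792 = 1.530248
Square root: 1.530248^0.5 = 1.237032
Geometric mean = 1.237032 - 1 = 0.237032
As percentage: 23.70%

23.70%


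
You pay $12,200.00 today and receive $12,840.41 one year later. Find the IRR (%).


Formula: IRR = C1/C0 - 1
Substituting: IRR = $12,840.41 / $12,200.00 - 1
Ratio: 1.052493 - 1 = 0.052493
IRR = 5.2493%

5.2493%


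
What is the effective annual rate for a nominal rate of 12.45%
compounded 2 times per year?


Formula: EAR = (1 + r/m)^m - 1
Period rate: r/m = 0.1245 / 2 = 0.06225
Compounding: (1 + 0.06225)^2 = 1.128375
EAR = 1.128375 - 1 = 0.128375

0.128375


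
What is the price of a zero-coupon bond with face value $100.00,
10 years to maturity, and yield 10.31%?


Formula: Price = FV / (1 + r)^n
Substituting: Price = $100.00 / (1 + 0.1031)^10
Discount factor: (1.1031)^10 = 2.667773
Price = $100.00 / 2.667773 = $37.48

$37.48


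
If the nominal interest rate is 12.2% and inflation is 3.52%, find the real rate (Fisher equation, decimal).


Formula: (1 + r_real) = (1 + r_nom) / (1 + inflation)
Substituting: (1 + r_real) = 1.122 / 1.0352
(1 + r_real) = 1.083849
r_real = 1.083849 - 1 = 0.083849

0.083849


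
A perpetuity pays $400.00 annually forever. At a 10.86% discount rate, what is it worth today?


Formula: PV = C / r
Substituting: PV = $400.00 / 0.1086
PV = $3,683.24

$3,683.24


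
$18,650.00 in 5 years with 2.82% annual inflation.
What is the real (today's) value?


Formula: Real value = nominal / (1 + inflation)^years
Price level: (1 + 0.0282)^5 = 1.14918
Real value = $18,650.00 / 1.14918 = $16,228.97

$16,228.97


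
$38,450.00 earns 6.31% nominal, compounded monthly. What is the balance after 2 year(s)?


Formula: FV = P * (1 + r/m)^(m*t)
Period rate: r/m = 0.0631 / 12 = 0.005258
Total periods: m*t = 12 * 2 = 24
Growth factor: (1 + 0.005258)^24 = 1.134134
FV = $38,450.00 * 1.134134 = $43,607.45

$43,607.45


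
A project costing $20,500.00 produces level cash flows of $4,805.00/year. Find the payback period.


Formula: Payback = investment / annual cash flow
Substituting: Payback = $20,500.00 / $4,805.00
Payback = 4.2664 years

4.2664 years


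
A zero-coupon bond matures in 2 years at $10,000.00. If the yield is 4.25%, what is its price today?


Formula: Price = FV / (1 + r)^n
Substituting: Price = $10,000.00 / (1 + 0.0425)^2
Discount factor: (1.0425)^2 = 1.086806
Price = $10,000.00 / 1.086806 = $9,201.27

$9,201.27


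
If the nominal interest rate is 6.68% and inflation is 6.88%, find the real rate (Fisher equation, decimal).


Formula: (1 + r_real) = (1 + r_nom) / (1 + inflation)
Substituting: (1 + r_real) = 1.0668 / 1.0688
(1 + r_real) = 0.998129
r_real = 0.998129 - 1 = -0.001871

-0.001871


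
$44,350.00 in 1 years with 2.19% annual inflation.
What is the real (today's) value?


Formula: Real value = nominal / (1 + inflation)^years
Price level: (1 + 0.0219)^1 = 1.0219
Real value = $44,350.00 / 1.0219 = $43,399.55

$43,399.55


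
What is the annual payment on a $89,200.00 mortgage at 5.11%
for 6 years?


Formula: PMT = PV * r / (1 - (1+r)^(-n))
Denominator: 1 - (1 + 0.0511)^(-6) = 0.258458
Numerator: $89,200.00 * 0.0511 = 4558.12
PMT = 4558.12 / 0.258458 = $17,635.83

$17,635.83


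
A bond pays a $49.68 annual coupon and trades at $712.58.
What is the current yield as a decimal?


Formula: Current yield = annual coupon / price
Substituting: CY = $49.68 / $712.58
CY = 0.069718

0.069718


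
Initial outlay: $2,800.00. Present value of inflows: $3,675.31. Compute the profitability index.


Formula: PI = PV(cash flows) / initial investment
Substituting: PI = $3,675.31 / $2,800.00
PI = 1.3126

1.3126


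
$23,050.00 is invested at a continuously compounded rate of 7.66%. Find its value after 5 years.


Formula: FV = P * e^(r*t)
Exponent: r*t = 0.0766 * 5 = 0.383
e^(0.383) = 1.466678
FV = $23,050.00 * 1.466678 = $33,806.93

$33,806.93


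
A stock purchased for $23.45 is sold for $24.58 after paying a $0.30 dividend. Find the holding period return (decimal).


Formula: HPR = (P1 - P0 + D) / P0
Gain: $24.58 - $23.45 + $0.30 = $1.43
HPR = $1.43 / $23.45 = 0.061

0.061


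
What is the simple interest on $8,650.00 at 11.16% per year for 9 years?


Formula: I = P * r * t
Substituting: I = $8,650.00 * 0.1116 * 9
Step: I = $8,650.00 * 1.0044
I = $8,688.06

$8,688.06


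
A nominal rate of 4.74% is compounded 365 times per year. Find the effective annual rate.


Formula: EAR = (1 + r/m)^m - 1
Period rate: r/m = 0.0474 / 365 = 0.00013
Compounding: (1 + 0.00013)^365 = 1.048538
EAR = 1.048538 - 1 = 0.048538

0.048538


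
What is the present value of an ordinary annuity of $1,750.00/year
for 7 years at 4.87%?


Formula: PV = PMT * (1 - (1+r)^(-n)) / r
Discount factor: (1 + 0.0487)^(-7) = 0.716871
Bracket: 1 - 0.716871 = 0.283129
PV = $1,750.00 * 0.283129 / 0.0487 = $10,174.03

$10,174.03


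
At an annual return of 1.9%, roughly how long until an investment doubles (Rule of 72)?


Formula: Years ≈ 72 / r
Substituting: Years ≈ 72 / 1.9
Years ≈ 37.9

37.9 years


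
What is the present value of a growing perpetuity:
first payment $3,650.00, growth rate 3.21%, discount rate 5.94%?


Formula: PV = C / (r - g)
Spread: r - g = 0.0594 - 0.0321 = 0.0273
Substituting: PV = $3,650.00 / 0.0273
PV = $133,699.63

$133,699.63


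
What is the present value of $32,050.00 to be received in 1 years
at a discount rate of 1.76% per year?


Formula: PV = FV / (1 + r)^n
Substituting: PV = $32,050.00 / (1 + 0.0176)^1
Discount factor: (1.0176)^1 = 1.0176
PV = $32,050.00 / 1.0176 = $31,495.68

$31,495.68


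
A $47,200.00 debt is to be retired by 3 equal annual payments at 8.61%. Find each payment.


Formula: PMT = PV * r / (1 - (1+r)^(-n))
Denominator: 1 - (1 + 0.0861)^(-3) = 0.219468
Numerator: $47,200.00 * 0.0861 = 4063.92
PMT = 4063.92 / 0.219468 = $18,517.12

$18,517.12


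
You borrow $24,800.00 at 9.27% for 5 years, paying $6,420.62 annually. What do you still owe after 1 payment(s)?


Formula: Balance = PV*(1+r)^k - PMT*((1+r)^k - 1)/r
Growth: (1 + 0.0927)^1 = 1.0927
Accumulated factor: ((1+r)^k - 1)/r = 1.0
Balance = $24,800.00 * 1.0927 - $6,420.62 * 1.0
Balance = $20,678.34

$20,678.34


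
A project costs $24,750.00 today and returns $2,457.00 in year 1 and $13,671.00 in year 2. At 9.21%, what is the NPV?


Formula: NPV = C0 + C1/(1+r) + C2/(1+r)^2
Discount C1: $2,457.00 / (1 + 0.0921) = $2,249.79
Discount C2: $13,671.00 / (1 + 0.0921)^2 = $11,462.40
NPV = -$24,750.00 + $2,249.79 + $11,462.40 = -$11,037.81

-$11,037.81


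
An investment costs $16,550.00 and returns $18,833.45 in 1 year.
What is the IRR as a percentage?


Formula: IRR = C1/C0 - 1
Substituting: IRR = $18,833.45 / $16,550.00 - 1
Ratio: 1.137973 - 1 = 0.137973
IRR = 13.7973%

13.7973%


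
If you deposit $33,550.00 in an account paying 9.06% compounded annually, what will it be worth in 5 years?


Formula: FV = P * (1 + r)^n
Substituting: FV = $33,550.00 * (1 + 0.0906)^5
Growth factor: (1.0906)^5 = 1.542863
FV = $33,550.00 * 1.542863 = $51,763.07

$51,763.07


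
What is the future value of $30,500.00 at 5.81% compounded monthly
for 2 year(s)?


Formula: FV = P * (1 + r/m)^(m*t)
Period rate: r/m = 0.0581 / 12 = 0.004842
Total periods: m*t = 12 * 2 = 24
Growth factor: (1 + 0.004842)^24 = 1.122906
FV = $30,500.00 * 1.122906 = $34,248.62

$34,248.62


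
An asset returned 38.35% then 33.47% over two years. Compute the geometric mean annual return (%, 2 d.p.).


Formula: Geometric mean = ((1+r1)*(1+r2))^(1/2) - 1
Product: (1 + 0.3835) * (1 + 0.3347) = 1.3835 * 1.3347 = 1.846557
Square root: 1.846557^0.5 = 1.358881
Geometric mean = 1.358881 - 1 = 0.358881
As percentage: 35.89%

35.89%


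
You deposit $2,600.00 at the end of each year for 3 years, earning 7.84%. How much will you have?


Formula: FV = PMT * ((1+r)^n - 1) / r
Growth factor: (1 + 0.0784)^3 = 1.254122
Numerator: 1.254122 - 1 = 0.254122
FV = $2,600.00 * 0.254122 / 0.0784 = $8,427.50

$8,427.50


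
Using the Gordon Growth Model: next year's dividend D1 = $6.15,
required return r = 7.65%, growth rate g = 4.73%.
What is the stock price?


Formula: P = D1 / (r - g)
Spread: r - g = 0.0765 - 0.0473 = 0.0292
Substituting: P = $6.15 / 0.0292
P = $210.62

$210.62


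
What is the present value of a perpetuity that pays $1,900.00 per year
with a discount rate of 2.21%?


Formula: PV = C / r
Substituting: PV = $1,900.00 / 0.0221
PV = $85,972.85

$85,972.85


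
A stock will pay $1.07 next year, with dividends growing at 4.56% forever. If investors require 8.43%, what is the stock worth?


Formula: P = D1 / (r - g)
Spread: r - g = 0.0843 - 0.0456 = 0.0387
Substituting: P = $1.07 / 0.0387
P = $27.65

$27.65


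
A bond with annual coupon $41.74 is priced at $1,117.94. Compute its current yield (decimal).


Formula: Current yield = annual coupon / price
Substituting: CY = $41.74 / $1,117.94
CY = 0.037337

0.037337


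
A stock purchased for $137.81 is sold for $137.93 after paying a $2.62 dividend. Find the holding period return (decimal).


Formula: HPR = (P1 - P0 + D) / P0
Gain: $137.93 - $137.81 + $2.62 = $2.74
HPR = $2.74 / $137.81 = 0.0199

0.0199


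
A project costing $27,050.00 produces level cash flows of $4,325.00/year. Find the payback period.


Formula: Payback = investment / annual cash flow
Substituting: Payback = $27,050.00 / $4,325.00
Payback = 6.2543 years

6.2543 years


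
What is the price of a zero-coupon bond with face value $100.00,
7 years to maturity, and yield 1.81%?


Formula: Price = FV / (1 + r)^n
Substituting: Price = $100.00 / (1 + 0.0181)^7
Discount factor: (1.0181)^7 = 1.133791
Price = $100.00 / 1.133791 = $88.20

$88.20


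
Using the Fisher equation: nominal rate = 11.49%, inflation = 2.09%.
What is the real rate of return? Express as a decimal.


Formula: (1 + r_real) = (1 + r_nom) / (1 + inflation)
Substituting: (1 + r_real) = 1.1149 / 1.0209
(1 + r_real) = 1.092076
r_real = 1.092076 - 1 = 0.092076

0.092076


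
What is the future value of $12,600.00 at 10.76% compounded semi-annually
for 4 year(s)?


Formula: FV = P * (1 + r/m)^(m*t)
Period rate: r/m = 0.1076 / 2 = 0.0538
Total periods: m*t = 2 * 4 = 8
Growth factor: (1 + 0.0538)^8 = 1.520777
FV = $12,600.00 * 1.520777 = $19,161.79

$19,161.79


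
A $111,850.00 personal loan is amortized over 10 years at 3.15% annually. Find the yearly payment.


Formula: PMT = PV * r / (1 - (1+r)^(-n))
Denominator: 1 - (1 + 0.0315)^(-10) = 0.266656
Numerator: $111,850.00 * 0.0315 = 3523.275
PMT = 3523.275 / 0.266656 = $13,212.80

$13,212.80


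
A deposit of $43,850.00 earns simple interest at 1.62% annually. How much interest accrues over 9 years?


Formula: I = P * r * t
Substituting: I = $43,850.00 * 0.0162 * 9
Step: I = $43,850.00 * 0.1458
I = $6,393.33

$6,393.33


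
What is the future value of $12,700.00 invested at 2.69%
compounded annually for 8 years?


Formula: FV = P * (1 + r)^n
Substituting: FV = $12,700.00 * (1 + 0.0269)^8
Growth factor: (1.0269)^8 = 1.236589
FV = $12,700.00 * 1.236589 = $15,704.67

$15,704.67


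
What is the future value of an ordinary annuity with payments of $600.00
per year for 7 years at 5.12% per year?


Formula: FV = PMT * ((1+r)^n - 1) / r
Growth factor: (1 + 0.0512)^7 = 1.418396
Numerator: 1.418396 - 1 = 0.418396
FV = $600.00 * 0.418396 / 0.0512 = $4,903.08

$4,903.08


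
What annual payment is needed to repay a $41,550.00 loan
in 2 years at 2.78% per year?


Formula: PMT = PV * r / (1 - (1+r)^(-n))
Denominator: 1 - (1 + 0.0278)^(-2) = 0.053365
Numerator: $41,550.00 * 0.0278 = 1155.09
PMT = 1155.09 / 0.053365 = $21,645.28

$21,645.28


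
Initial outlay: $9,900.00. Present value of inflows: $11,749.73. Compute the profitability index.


Formula: PI = PV(cash flows) / initial investment
Substituting: PI = $11,749.73 / $9,900.00
PI = 1.1868

1.1868


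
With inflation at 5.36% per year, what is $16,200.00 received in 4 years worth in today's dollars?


Formula: Real value = nominal / (1 + inflation)^years
Price level: (1 + 0.0536)^4 = 1.232262
Real value = $16,200.00 / 1.232262 = $13,146.56

$13,146.56


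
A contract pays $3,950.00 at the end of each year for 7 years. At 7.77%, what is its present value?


Formula: PV = PMT * (1 - (1+r)^(-n)) / r
Discount factor: (1 + 0.0777)^(-7) = 0.592263
Bracket: 1 - 0.592263 = 0.407737
PV = $3,950.00 * 0.407737 / 0.0777 = $20,727.93

$20,727.93


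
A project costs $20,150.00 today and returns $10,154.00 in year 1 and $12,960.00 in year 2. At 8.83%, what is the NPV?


Formula: NPV = C0 + C1/(1+r) + C2/(1+r)^2
Discount C1: $10,154.00 / (1 + 0.0883) = $9,330.15
Discount C2: $12,960.00 / (1 + 0.0883)^2 = $10,942.28
NPV = -$20,150.00 + $9,330.15 + $10,942.28 = $122.43

$122.43


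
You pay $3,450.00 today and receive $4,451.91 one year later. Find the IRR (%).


Formula: IRR = C1/C0 - 1
Substituting: IRR = $4,451.91 / $3,450.00 - 1
Ratio: 1.290409 - 1 = 0.290409
IRR = 29.0409%

29.0409%


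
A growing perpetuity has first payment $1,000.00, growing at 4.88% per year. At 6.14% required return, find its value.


Formula: PV = C / (r - g)
Spread: r - g = 0.0614 - 0.0488 = 0.0126
Substituting: PV = $1,000.00 / 0.0126
PV = $79,365.08

$79,365.08


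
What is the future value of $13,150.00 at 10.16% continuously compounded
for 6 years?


Formula: FV = P * e^(r*t)
Exponent: r*t = 0.1016 * 6 = 0.6096
e^(0.6096) = 1.839695
FV = $13,150.00 * 1.839695 = $24,191.99

$24,191.99


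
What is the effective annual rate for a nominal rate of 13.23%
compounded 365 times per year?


Formula: EAR = (1 + r/m)^m - 1
Period rate: r/m = 0.1323 / 365 = 0.000362
Compounding: (1 + 0.000362)^365 = 1.141423
EAR = 1.141423 - 1 = 0.141423

0.141423


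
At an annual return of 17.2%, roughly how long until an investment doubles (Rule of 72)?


Formula: Years ≈ 72 / r
Substituting: Years ≈ 72 / 17.2
Years ≈ 4.2

4.2 years


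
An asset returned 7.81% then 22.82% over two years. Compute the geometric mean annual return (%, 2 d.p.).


Formula: Geometric mean = ((1+r1)*(1+r2))^(1/2) - 1
Product: (1 + 0.0781) * (1 + 0.2282) = 1.0781 * 1.2282 = 1.324122
Square root: 1.324122^0.5 = 1.150705
Geometric mean = 1.150705 - 1 = 0.150705
As percentage: 15.07%

15.07%


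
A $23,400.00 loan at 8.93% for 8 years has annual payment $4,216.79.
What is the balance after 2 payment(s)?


Formula: Balance = PV*(1+r)^k - PMT*((1+r)^k - 1)/r
Growth: (1 + 0.0893)^2 = 1.186574
Accumulated factor: ((1+r)^k - 1)/r = 2.0893
Balance = $23,400.00 * 1.186574 - $4,216.79 * 2.0893
Balance = $18,955.70

$18,955.70


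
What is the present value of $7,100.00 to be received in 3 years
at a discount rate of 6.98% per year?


Formula: PV = FV / (1 + r)^n
Substituting: PV = $7,100.00 / (1 + 0.0698)^3
Discount factor: (1.0698)^3 = 1.224356
PV = $7,100.00 / 1.224356 = $5,798.97

$5,798.97


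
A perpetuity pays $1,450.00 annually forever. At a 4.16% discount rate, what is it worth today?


Formula: PV = C / r
Substituting: PV = $1,450.00 / 0.0416
PV = $34,855.77

$34,855.77


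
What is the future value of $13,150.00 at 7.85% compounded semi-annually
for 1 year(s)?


Formula: FV = P * (1 + r/m)^(m*t)
Period rate: r/m = 0.0785 / 2 = 0.03925
Total periods: m*t = 2 * 1 = 2
Growth factor: (1 + 0.03925)^2 = 1.080041
FV = $13,150.00 * 1.080041 = $14,202.53

$14,202.53


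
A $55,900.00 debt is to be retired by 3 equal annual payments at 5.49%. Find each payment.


Formula: PMT = PV * r / (1 - (1+r)^(-n))
Denominator: 1 - (1 + 0.0549)^(-3) = 0.148144
Numerator: $55,900.00 * 0.0549 = 3068.91
PMT = 3068.91 / 0.148144 = $20,715.71

$20,715.71


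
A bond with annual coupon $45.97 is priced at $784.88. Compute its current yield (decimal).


Formula: Current yield = annual coupon / price
Substituting: CY = $45.97 / $784.88
CY = 0.058569

0.058569


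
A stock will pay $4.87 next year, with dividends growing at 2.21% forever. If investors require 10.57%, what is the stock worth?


Formula: P = D1 / (r - g)
Spread: r - g = 0.1057 - 0.0221 = 0.0836
Substituting: P = $4.87 / 0.0836
P = $58.25

$58.25


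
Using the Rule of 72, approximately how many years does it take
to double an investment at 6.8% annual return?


Formula: Years ≈ 72 / r
Substituting: Years ≈ 72 / 6.8
Years ≈ 10.6

10.6 years


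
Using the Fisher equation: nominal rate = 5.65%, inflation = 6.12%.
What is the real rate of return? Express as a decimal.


Formula: (1 + r_real) = (1 + r_nom) / (1 + inflation)
Substituting: (1 + r_real) = 1.0565 / 1.0612
(1 + r_real) = 0.995571
r_real = 0.995571 - 1 = -0.004429

-0.004429


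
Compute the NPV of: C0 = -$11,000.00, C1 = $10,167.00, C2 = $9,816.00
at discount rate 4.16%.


Formula: NPV = C0 + C1/(1+r) + C2/(1+r)^2
Discount C1: $10,167.00 / (1 + 0.0416) = $9,760.94
Discount C2: $9,816.00 / (1 + 0.0416)^2 = $9,047.58
NPV = -$11,000.00 + $9,760.94 + $9,047.58 = $7,808.53

$7,808.53


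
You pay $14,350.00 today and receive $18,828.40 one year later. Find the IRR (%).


Formula: IRR = C1/C0 - 1
Substituting: IRR = $18,828.40 / $14,350.00 - 1
Ratio: 1.312084 - 1 = 0.312084
IRR = 31.2084%

31.2084%


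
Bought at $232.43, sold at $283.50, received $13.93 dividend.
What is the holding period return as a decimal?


Formula: HPR = (P1 - P0 + D) / P0
Gain: $283.50 - $232.43 + $13.93 = $65.00
HPR = $65.00 / $232.43 = 0.2797

0.2797


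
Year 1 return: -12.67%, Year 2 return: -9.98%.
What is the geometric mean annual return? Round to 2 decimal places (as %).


Formula: Geometric mean = ((1+r1)*(1+r2))^(1/2) - 1
Product: (1 + -0.1267) * (1 + -0.0998) = 0.8733 * 0.9002 = 0.786145
Square root: 0.786145^0.5 = 0.886648
Geometric mean = 0.886648 - 1 = -0.113352
As percentage: -11.34%

-11.34%
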